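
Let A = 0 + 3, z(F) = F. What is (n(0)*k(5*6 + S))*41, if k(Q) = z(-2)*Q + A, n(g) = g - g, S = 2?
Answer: 0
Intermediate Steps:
A = 3
n(g) = 0
k(Q) = 3 - 2*Q (k(Q) = -2*Q + 3 = 3 - 2*Q)
(n(0)*k(5*6 + S))*41 = (0*(3 - 2*(5*6 + 2)))*41 = (0*(3 - 2*(30 + 2)))*41 = (0*(3 - 2*32))*41 = (0*(3 - 64))*41 = (0*(-61))*41 = 0*41 = 0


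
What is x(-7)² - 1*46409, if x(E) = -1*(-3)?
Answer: -46400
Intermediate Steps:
x(E) = 3
x(-7)² - 1*46409 = 3² - 1*46409 = 9 - 46409 = -46400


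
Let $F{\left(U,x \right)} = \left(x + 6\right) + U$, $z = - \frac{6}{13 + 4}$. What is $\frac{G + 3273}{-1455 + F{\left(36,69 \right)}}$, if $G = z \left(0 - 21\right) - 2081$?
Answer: $- \frac{10195}{11424} \approx -0.89242$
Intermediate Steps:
$z = - \frac{6}{17} \approx -0.35294$
$G = - \frac{35251}{17}$ ($G = - \frac{6 \left(0 - 21\right)}{17} - 2081 = \left(- \frac{6}{17}\right) \left(-21\right) - 2081 = \frac{126}{17} - 2081 = - \frac{35251}{17} \approx -2073.6$)
$F{\left(U,x \right)} = 6 + U + x$ ($F{\left(U,x \right)} = \left(6 + x\right) + U = 6 + U + x$)
$\frac{G + 3273}{-1455 + F{\left(36,69 \right)}} = \frac{- \frac{35251}{17} + 3273}{-1455 + \left(6 + 36 + 69\right)} = \frac{20390}{17 \left(-1455 + 111\right)} = \frac{20390}{17 \left(-1344\right)} = \frac{20390}{17} \left(- \frac{1}{1344}\right) = - \frac{10195}{11424}$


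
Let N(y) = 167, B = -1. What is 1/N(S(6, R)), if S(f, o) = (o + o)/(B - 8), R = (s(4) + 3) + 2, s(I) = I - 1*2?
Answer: 1/167 ≈ 0.0059880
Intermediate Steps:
s(I) = -2 + I (s(I) = I - 2 = -2 + I)
R = 7 (R = ((-2 + 4) + 3) + 2 = (2 + 3) + 2 = 5 + 2 = 7)
S(f, o) = -2*o/9 (S(f, o) = (o + o)/(-1 - 8) = (2*o)/(-9) = (2*o)*(-⅑) = -2*o/9)
1/N(S(6, R)) = 1/167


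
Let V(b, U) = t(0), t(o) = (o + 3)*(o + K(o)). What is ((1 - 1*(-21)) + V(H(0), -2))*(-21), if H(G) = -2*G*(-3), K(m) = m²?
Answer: -462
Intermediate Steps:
t(o) = (3 + o)*(o + o²) (t(o) = (o + 3)*(o + o²) = (3 + o)*(o + o²))
H(G) = 6*G
V(b, U) = 0 (V(b, U) = 0*(3 + 0² + 4*0) = 0*(3 + 0 + 0) = 0*3 = 0)
((1 - 1*(-21)) + V(H(0), -2))*(-21) = ((1 - 1*(-21)) + 0)*(-21) = ((1 + 21) + 0)*(-21) = (22 + 0)*(-21) = 22*(-21) = -462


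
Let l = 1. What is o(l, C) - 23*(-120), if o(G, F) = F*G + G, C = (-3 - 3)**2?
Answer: 2797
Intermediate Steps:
C = 36 (C = (-6)**2 = 36)
o(G, F) = G + F*G
o(l, C) - 23*(-120) = 1*(1 + 36) - 23*(-120) = 1*37 + 2760 = 37 + 2760 = 2797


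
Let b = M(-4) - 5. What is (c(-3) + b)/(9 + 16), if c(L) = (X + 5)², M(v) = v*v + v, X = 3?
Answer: 71/25 ≈ 2.8400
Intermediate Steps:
M(v) = v + v² (M(v) = v² + v = v + v²)
b = 7 (b = -4*(1 - 4) - 5 = -4*(-3) - 5 = 12 - 5 = 7)
c(L) = 64 (c(L) = (3 + 5)² = 8² = 64)
(c(-3) + b)/(9 + 16) = (64 + 7)/(9 + 16) = 71/25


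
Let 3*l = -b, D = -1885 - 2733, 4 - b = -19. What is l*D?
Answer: 106214/3 ≈ 35405.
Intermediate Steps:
b = 23 (b = 4 - 1*(-19) = 4 + 19 = 23)
D = -4618
l = -23/3 (l = (-1*23)/3 = (⅓)*(-23) = -23/3 ≈ -7.6667)
l*D = -23/3*(-4618) = 106214/3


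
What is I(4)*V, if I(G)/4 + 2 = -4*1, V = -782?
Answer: 18768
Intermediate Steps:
I(G) = -24 (I(G) = -8 + 4*(-4*1) = -8 + 4*(-4) = -8 - 16 = -24)
I(4)*V = -24*(-782) = 18768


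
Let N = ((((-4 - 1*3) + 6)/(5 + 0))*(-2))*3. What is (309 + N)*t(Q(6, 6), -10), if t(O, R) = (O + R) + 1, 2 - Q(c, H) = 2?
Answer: -13959/5 ≈ -2791.8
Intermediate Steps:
Q(c, H) = 0 (Q(c, H) = 2 - 1*2 = 2 - 2 = 0)
t(O, R) = 1 + O + R
N = 6/5 (N = ((((-4 - 3) + 6)/5)*(-2))*3 = (((-7 + 6)*(1/5))*(-2))*3 = (-1*1/5*(-2))*3 = -1/5*(-2)*3 = (2/5)*3 = 6/5 ≈ 1.2000)
(309 + N)*t(Q(6, 6), -10) = (309 + 6/5)*(1 + 0 - 10) = (1551/5)*(-9) = -13959/5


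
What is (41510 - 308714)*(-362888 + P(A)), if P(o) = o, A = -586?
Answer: 97121706696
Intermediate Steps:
(41510 - 308714)*(-362888 + P(A)) = (41510 - 308714)*(-362888 - 586) = -267204*(-363474) = 97121706696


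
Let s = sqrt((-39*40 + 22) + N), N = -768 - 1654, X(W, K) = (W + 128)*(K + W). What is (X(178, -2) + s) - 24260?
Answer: 29596 + 6*I*sqrt(110) ≈ 29596.0 + 62.929*I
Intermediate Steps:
X(W, K) = (128 + W)*(K + W)
N = -2422
s = 6*I*sqrt(110) (s = sqrt((-39*40 + 22) - 2422) = sqrt((-1560 + 22) - 2422) = sqrt(-1538 - 2422) = sqrt(-3960) = 6*I*sqrt(110) ≈ 62.929*I)
(X(178, -2) + s) - 24260 = ((178**2 + 128*(-2) + 128*178 - 2*178) + 6*I*sqrt(110)) - 24260 = ((31684 - 256 + 22784 - 356) + 6*I*sqrt(110)) - 24260 = (53856 + 6*I*sqrt(110)) - 24260 = 29596 + 6*I*sqrt(110)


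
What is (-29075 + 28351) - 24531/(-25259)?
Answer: -1404845/1943 ≈ -723.03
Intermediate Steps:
(-29075 + 28351) - 24531/(-25259) = -724 - 24531*(-1/25259) = -724 + 1887/1943 = -1404845/1943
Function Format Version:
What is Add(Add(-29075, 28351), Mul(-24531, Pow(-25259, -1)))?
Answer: Rational(-1404845, 1943) ≈ -723.03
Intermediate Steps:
Add(Add(-29075, 28351), Mul(-24531, Pow(-25259, -1))) = Add(-724, Mul(-24531, Rational(-1, 25259))) = Add(-724, Rational(1887, 1943)) = Rational(-1404845, 1943)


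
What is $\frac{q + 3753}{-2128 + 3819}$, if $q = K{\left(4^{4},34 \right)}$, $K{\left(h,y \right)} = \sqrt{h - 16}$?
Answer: $\frac{3753}{1691} + \frac{4 \sqrt{15}}{1691} \approx 2.2286$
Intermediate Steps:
$K{\left(h,y \right)} = \sqrt{-16 + h}$
$q = 4 \sqrt{15}$ ($q = \sqrt{-16 + 4^{4}} = \sqrt{-16 + 256} = \sqrt{240} = 4 \sqrt{15} \approx 15.492$)
$\frac{q + 3753}{-2128 + 3819} = \frac{4 \sqrt{15} + 3753}{-2128 + 3819} = \frac{3753 + 4 \sqrt{15}}{1691} = \left(3753 + 4 \sqrt{15}\right) \frac{1}{1691} = \frac{3753}{1691} + \frac{4 \sqrt{15}}{1691}$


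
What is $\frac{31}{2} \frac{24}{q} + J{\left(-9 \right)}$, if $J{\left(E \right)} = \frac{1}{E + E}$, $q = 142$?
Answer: $\frac{3277}{1278} \approx 2.5642$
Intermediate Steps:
$J{\left(E \right)} = \frac{1}{2 E}$
$\frac{31}{2} \frac{24}{q} + J{\left(-9 \right)} = \frac{31}{2} \cdot \frac{24}{142} + \frac{1}{2 \left(-9\right)} = 31 \cdot \frac{1}{2} \cdot 24 \cdot \frac{1}{142} + \frac{1}{2} \left(- \frac{1}{9}\right) = \frac{31}{2} \cdot \frac{12}{71} - \frac{1}{18} = \frac{186}{71} - \frac{1}{18} = \frac{3277}{1278}$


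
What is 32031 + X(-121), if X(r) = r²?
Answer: 46672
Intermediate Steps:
32031 + X(-121) = 32031 + (-121)² = 32031 + 14641 = 46672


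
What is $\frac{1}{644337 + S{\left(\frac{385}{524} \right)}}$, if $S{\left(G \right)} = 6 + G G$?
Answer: $\frac{274576}{176921271793} \approx 1.552 \cdot 10^{-6}$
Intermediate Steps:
$S{\left(G \right)} = 6 + G^{2}$
$\frac{1}{644337 + S{\left(\frac{385}{524} \right)}} = \frac{1}{644337 + \left(6 + \left(\frac{385}{524}\right)^{2}\right)} = \frac{1}{644337 + \left(6 + \frac{148225}{274576}\right)} = \frac{1}{644337 + \frac{1795681}{274576}} = \frac{1}{\frac{176921271793}{274576}} = \frac{274576}{176921271793}$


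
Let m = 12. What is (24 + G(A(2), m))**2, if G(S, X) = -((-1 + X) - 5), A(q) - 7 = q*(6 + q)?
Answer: 324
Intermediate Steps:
A(q) = 7 + q*(6 + q)
G(S, X) = 6 - X (G(S, X) = -(-6 + X) = 6 - X)
(24 + G(A(2), m))**2 = (24 + (6 - 1*12))**2 = (24 + (6 - 12))**2 = (24 - 6)**2 = 18**2 = 324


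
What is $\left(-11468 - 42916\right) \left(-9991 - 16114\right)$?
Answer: $1419694320$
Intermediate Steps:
$\left(-11468 - 42916\right) \left(-9991 - 16114\right) = \left(-54384\right) \left(-26105\right) = 1419694320$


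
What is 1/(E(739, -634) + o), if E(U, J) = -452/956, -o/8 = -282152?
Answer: 239/539474511 ≈ 4.4302e-7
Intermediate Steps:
o = 2257216 (o = -8*(-282152) = 2257216)
E(U, J) = -113/239 (E(U, J) = -452*1/956 = -113/239)
1/(E(739, -634) + o) = 1/(-113/239 + 2257216) = 1/(539474511/239) = 239/539474511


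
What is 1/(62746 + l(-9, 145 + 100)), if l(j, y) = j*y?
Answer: 1/60541 ≈ 1.6518e-5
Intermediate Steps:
1/(62746 + l(-9, 145 + 100)) = 1/(62746 - 9*(145 + 100)) = 1/(62746 - 9*245) = 1/(62746 - 2205) = 1/60541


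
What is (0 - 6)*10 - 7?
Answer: -67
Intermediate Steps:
(0 - 6)*10 - 7 = -6*10 - 7 = -60 - 7 = -67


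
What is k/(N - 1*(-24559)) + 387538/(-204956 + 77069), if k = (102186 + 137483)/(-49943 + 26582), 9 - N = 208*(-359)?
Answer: -299492561061241/98828756287560 ≈ -3.0304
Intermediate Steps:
N = 74681 (N = 9 - 208*(-359) = 9 - 1*(-74672) = 9 + 74672 = 74681)
k = -239669/23361 (k = 239669/(-23361) = 239669*(-1/23361) = -239669/23361 ≈ -10.259)
k/(N - 1*(-24559)) + 387538/(-204956 + 77069) = -239669/(23361*(74681 - 1*(-24559))) + 387538/(-204956 + 77069) = -239669/(23361*(74681 + 24559)) + 387538/(-127887) = -239669/23361/99240 + 387538*(-1/127887) = -239669/23361*1/99240 - 387538/127887 = -239669/2318345640 - 387538/127887 = -299492561061241/98828756287560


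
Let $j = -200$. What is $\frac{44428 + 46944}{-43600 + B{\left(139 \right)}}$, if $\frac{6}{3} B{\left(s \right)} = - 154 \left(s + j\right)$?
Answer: $- \frac{91372}{38903} \approx -2.3487$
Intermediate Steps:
$B{\left(s \right)} = 15400 - 77 s$ ($B{\left(s \right)} = \frac{\left(-154\right) \left(s - 200\right)}{2} = \frac{\left(-154\right) \left(-200 + s\right)}{2} = \frac{30800 - 154 s}{2} = 15400 - 77 s$)
$\frac{44428 + 46944}{-43600 + B{\left(139 \right)}} = \frac{44428 + 46944}{-43600 + \left(15400 - 10703\right)} = \frac{91372}{-43600 + \left(15400 - 10703\right)} = \frac{91372}{-43600 + 4697} = \frac{91372}{-38903} = 91372 \left(- \frac{1}{38903}\right) = - \frac{91372}{38903}$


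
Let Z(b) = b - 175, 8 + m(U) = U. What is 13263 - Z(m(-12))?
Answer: 13458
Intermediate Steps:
m(U) = -8 + U
Z(b) = -175 + b
13263 - Z(m(-12)) = 13263 - (-175 + (-8 - 12)) = 13263 - (-175 - 20) = 13263 - 1*(-195) = 13263 + 195 = 13458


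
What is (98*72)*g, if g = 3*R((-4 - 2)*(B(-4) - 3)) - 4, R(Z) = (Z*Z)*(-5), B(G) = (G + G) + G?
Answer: -857332224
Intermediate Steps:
B(G) = 3*G (B(G) = 2*G + G = 3*G)
R(Z) = -5*Z² (R(Z) = Z²*(-5) = -5*Z²)
g = -121504 (g = 3*(-5*(-4 - 2)²*(3*(-4) - 3)²) - 4 = 3*(-5*36*(-12 - 3)²) - 4 = 3*(-5*(-6*(-15))²) - 4 = 3*(-5*90²) - 4 = 3*(-5*8100) - 4 = 3*(-40500) - 4 = -121500 - 4 = -121504)
(98*72)*g = (98*72)*(-121504) = 7056*(-121504) = -857332224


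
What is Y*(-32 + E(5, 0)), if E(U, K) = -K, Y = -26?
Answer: 832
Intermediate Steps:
Y*(-32 + E(5, 0)) = -26*(-32 - 1*0) = -26*(-32 + 0) = -26*(-32) = 832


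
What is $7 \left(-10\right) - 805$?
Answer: $-875$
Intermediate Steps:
$7 \left(-10\right) - 805 = -70 - 805 = -875$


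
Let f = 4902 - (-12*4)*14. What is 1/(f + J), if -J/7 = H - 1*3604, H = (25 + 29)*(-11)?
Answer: 1/34960 ≈ 2.8604e-5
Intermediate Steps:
f = 5574 (f = 4902 - (-48)*14 = 4902 - 1*(-672) = 4902 + 672 = 5574)
H = -594 (H = 54*(-11) = -594)
J = 29386 (J = -7*(-594 - 1*3604) = -7*(-594 - 3604) = -7*(-4198) = 29386)
1/(f + J) = 1/(5574 + 29386) = 1/34960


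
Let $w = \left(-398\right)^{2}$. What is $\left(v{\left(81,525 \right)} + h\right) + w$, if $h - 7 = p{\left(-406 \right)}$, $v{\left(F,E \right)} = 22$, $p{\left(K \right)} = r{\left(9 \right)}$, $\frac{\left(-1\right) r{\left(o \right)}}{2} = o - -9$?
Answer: $158397$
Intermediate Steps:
$r{\left(o \right)} = -18 - 2 o$ ($r{\left(o \right)} = - 2 \left(o - -9\right) = - 2 \left(o + 9\right) = - 2 \left(9 + o\right) = -18 - 2 o$)
$p{\left(K \right)} = -36$ ($p{\left(K \right)} = -18 - 18 = -36$)
$w = 158404$
$h = -29$ ($h = 7 - 36 = -29$)
$\left(v{\left(81,525 \right)} + h\right) + w = \left(22 - 29\right) + 158404 = -7 + 158404 = 158397$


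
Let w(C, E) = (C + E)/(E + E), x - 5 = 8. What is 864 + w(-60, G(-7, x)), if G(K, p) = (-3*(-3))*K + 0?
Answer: 36329/42 ≈ 864.98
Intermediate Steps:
x = 13 (x = 5 + 8 = 13)
G(K, p) = 9*K (G(K, p) = 9*K + 0 = 9*K)
w(C, E) = (C + E)/(2*E) (w(C, E) = (C + E)/((2*E)) = (C + E)*(1/(2*E)) = (C + E)/(2*E))
864 + w(-60, G(-7, x)) = 864 + (-60 + 9*(-7))/(2*((9*(-7)))) = 864 + (½)*(-60 - 63)/(-63) = 864 + (½)*(-1/63)*(-123) = 864 + 41/42 = 36329/42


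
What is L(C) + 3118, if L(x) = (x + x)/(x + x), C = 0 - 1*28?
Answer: 3119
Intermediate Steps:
C = -28 (C = 0 - 28 = -28)
L(x) = 1 (L(x) = (2*x)/((2*x)) = (2*x)*(1/(2*x)) = 1)
L(C) + 3118 = 1 + 3118 = 3119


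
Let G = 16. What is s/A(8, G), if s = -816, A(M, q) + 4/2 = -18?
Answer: 204/5 ≈ 40.800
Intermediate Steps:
A(M, q) = -20 (A(M, q) = -2 - 18 = -20)
s/A(8, G) = -816/(-20) = -816*(-1/20) = 204/5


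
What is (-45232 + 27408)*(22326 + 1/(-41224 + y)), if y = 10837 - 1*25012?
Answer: -22045401813152/55399 ≈ -3.9794e+8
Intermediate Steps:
y = -14175 (y = 10837 - 25012 = -14175)
(-45232 + 27408)*(22326 + 1/(-41224 + y)) = (-45232 + 27408)*(22326 + 1/(-41224 - 14175)) = -17824*(22326 + 1/(-55399)) = -17824*(22326 - 1/55399) = -17824*1236838073/55399 = -22045401813152/55399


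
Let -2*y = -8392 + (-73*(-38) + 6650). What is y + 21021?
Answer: 20505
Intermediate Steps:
y = -516 (y = -(-8392 + (-73*(-38) + 6650))/2 = -(-8392 + (2774 + 6650))/2 = -(-8392 + 9424)/2 = -1/2*1032 = -516)
y + 21021 = -516 + 21021 = 20505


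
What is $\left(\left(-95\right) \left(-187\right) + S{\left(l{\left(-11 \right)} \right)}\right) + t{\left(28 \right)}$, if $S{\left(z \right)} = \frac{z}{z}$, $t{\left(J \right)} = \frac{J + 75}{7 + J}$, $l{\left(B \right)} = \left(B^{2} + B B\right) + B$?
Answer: $\frac{621913}{35} \approx 17769.0$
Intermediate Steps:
$l{\left(B \right)} = B + 2 B^{2}$ ($l{\left(B \right)} = \left(B^{2} + B^{2}\right) + B = 2 B^{2} + B = B + 2 B^{2}$)
$t{\left(J \right)} = \frac{75 + J}{7 + J}$
$S{\left(z \right)} = 1$
$\left(\left(-95\right) \left(-187\right) + S{\left(l{\left(-11 \right)} \right)}\right) + t{\left(28 \right)} = \left(\left(-95\right) \left(-187\right) + 1\right) + \frac{75 + 28}{7 + 28} = \left(17765 + 1\right) + \frac{1}{35} \cdot 103 = 17766 + \frac{1}{35} \cdot 103 = 17766 + \frac{103}{35} = \frac{621913}{35}$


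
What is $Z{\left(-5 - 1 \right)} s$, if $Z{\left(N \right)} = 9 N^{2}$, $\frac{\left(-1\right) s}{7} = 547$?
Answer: $-1240596$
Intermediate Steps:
$s = -3829$ ($s = \left(-7\right) 547 = -3829$)
$Z{\left(-5 - 1 \right)} s = 9 \left(-5 - 1\right)^{2} \left(-3829\right) = 9 \left(-6\right)^{2} \left(-3829\right) = 9 \cdot 36 \left(-3829\right) = 324 \left(-3829\right) = -1240596$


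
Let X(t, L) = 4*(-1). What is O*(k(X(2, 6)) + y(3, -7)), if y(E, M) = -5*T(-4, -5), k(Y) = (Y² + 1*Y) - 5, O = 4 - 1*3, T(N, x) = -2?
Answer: 17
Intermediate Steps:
X(t, L) = -4
O = 1 (O = 4 - 3 = 1)
k(Y) = -5 + Y + Y² (k(Y) = (Y² + Y) - 5 = (Y + Y²) - 5 = -5 + Y + Y²)
y(E, M) = 10 (y(E, M) = -5*(-2) = 10)
O*(k(X(2, 6)) + y(3, -7)) = 1*((-5 - 4 + (-4)²) + 10) = 1*((-5 - 4 + 16) + 10) = 1*(7 + 10) = 1*17 = 17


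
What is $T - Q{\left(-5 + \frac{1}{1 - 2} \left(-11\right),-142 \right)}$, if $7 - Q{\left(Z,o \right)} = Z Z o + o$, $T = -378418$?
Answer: $-383679$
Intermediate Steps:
$Q{\left(Z,o \right)} = 7 - o - o Z^{2}$ ($Q{\left(Z,o \right)} = 7 - \left(Z Z o + o\right) = 7 - \left(Z^{2} o + o\right) = 7 - \left(o Z^{2} + o\right) = 7 - \left(o + o Z^{2}\right) = 7 - o - o Z^{2}$)
$T - Q{\left(-5 + \frac{1}{1 - 2} \left(-11\right),-142 \right)} = -378418 - \left(7 - -142 - - 142 \left(-5 + \frac{1}{1 - 2} \left(-11\right)\right)^{2}\right) = -378418 - \left(7 + 142 - - 142 \left(-5 + \frac{1}{-1} \left(-11\right)\right)^{2}\right) = -378418 - \left(7 + 142 - - 142 \left(-5 - -11\right)^{2}\right) = -378418 - \left(7 + 142 - - 142 \left(-5 + 11\right)^{2}\right) = -378418 - \left(7 + 142 - - 142 \cdot 6^{2}\right) = -378418 - \left(7 + 142 - \left(-142\right) 36\right) = -378418 - \left(7 + 142 + 5112\right) = -378418 - 5261 = -383679$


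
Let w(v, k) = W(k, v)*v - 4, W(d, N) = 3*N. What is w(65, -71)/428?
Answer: 12671/428 ≈ 29.605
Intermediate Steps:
w(v, k) = -4 + 3*v² (w(v, k) = (3*v)*v - 4 = 3*v² - 4 = -4 + 3*v²)
w(65, -71)/428 = (-4 + 3*65²)/428 = (-4 + 3*4225)*(1/428) = (-4 + 12675)*(1/428) = 12671*(1/428) = 12671/428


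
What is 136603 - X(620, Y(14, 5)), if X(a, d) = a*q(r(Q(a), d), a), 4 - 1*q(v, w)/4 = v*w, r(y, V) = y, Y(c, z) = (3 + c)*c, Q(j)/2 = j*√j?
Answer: 126683 + 3813248000*√155 ≈ 4.7475e+10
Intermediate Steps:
Q(j) = 2*j^(3/2) (Q(j) = 2*(j*√j) = 2*j^(3/2))
Y(c, z) = c*(3 + c)
q(v, w) = 16 - 4*v*w
X(a, d) = a*(16 - 8*a^(5/2)) (X(a, d) = a*(16 - 4*2*a^(3/2)*a) = a*(16 - 8*a^(5/2)))
136603 - X(620, Y(14, 5)) = 136603 - (-3813248000*√155 + 16*620) = 136603 - (-3813248000*√155 + 9920) = 136603 - (9920 - 3813248000*√155) = 136603 + (-9920 + 3813248000*√155) = 126683 + 3813248000*√155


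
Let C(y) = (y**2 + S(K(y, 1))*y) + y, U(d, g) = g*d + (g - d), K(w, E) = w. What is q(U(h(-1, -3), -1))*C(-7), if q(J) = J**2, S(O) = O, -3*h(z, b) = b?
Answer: 819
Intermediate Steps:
h(z, b) = -b/3
U(d, g) = g - d + d*g (U(d, g) = d*g + (g - d) = g - d + d*g)
C(y) = y + 2*y**2 (C(y) = (y**2 + y*y) + y = (y**2 + y**2) + y = 2*y**2 + y = y + 2*y**2)
q(U(h(-1, -3), -1))*C(-7) = (-1 - (-1)*(-3)/3 - 1/3*(-3)*(-1))**2*(-7*(1 + 2*(-7))) = (-1 - 1*1 + 1*(-1))**2*(-7*(1 - 14)) = (-1 - 1 - 1)**2*(-7*(-13)) = (-3)**2*91 = 9*91 = 819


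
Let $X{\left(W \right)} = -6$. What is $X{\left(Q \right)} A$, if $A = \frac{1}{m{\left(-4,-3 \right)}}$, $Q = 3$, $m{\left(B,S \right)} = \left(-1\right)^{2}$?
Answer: $-6$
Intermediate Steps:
$m{\left(B,S \right)} = 1$
$A = 1$ ($A = 1^{-1} = 1$)
$X{\left(Q \right)} A = \left(-6\right) 1 = -6$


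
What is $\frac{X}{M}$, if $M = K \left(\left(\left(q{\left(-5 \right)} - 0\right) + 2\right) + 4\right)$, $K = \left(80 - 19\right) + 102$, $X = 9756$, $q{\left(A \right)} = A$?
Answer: $\frac{9756}{163} \approx 59.853$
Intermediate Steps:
$K = 163$ ($K = 61 + 102 = 163$)
$M = 163$ ($M = 163 \left(\left(\left(-5 - 0\right) + 2\right) + 4\right) = 163 \left(\left(\left(-5 + 0\right) + 2\right) + 4\right) = 163 \left(\left(-5 + 2\right) + 4\right) = 163 \left(-3 + 4\right) = 163 \cdot 1 = 163$)
$\frac{X}{M} = \frac{9756}{163}$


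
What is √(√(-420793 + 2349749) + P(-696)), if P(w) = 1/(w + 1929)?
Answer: √(137 + 337842*√482239)/411 ≈ 37.268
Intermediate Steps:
P(w) = 1/(1929 + w)
√(√(-420793 + 2349749) + P(-696)) = √(√(-420793 + 2349749) + 1/(1929 - 696)) = √(√1928956 + 1/1233) = √(2*√482239 + 1/1233) = √(1/1233 + 2*√482239)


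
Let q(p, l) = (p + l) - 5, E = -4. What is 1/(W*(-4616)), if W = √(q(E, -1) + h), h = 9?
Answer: I/4616 ≈ 0.00021664*I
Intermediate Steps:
q(p, l) = -5 + l + p (q(p, l) = (l + p) - 5 = -5 + l + p)
W = I (W = √((-5 - 1 - 4) + 9) = √(-10 + 9) = √(-1) = I ≈ 1.0*I)
1/(W*(-4616)) = 1/(I*(-4616)) = 1/(-4616*I) = I/4616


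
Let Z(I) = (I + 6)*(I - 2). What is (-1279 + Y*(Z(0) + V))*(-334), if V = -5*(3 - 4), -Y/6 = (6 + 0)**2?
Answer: -77822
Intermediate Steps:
Y = -216 (Y = -6*(6 + 0)**2 = -6*6**2 = -6*36 = -216)
V = 5 (V = -5*(-1) = 5)
Z(I) = (-2 + I)*(6 + I) (Z(I) = (6 + I)*(-2 + I) = (-2 + I)*(6 + I))
(-1279 + Y*(Z(0) + V))*(-334) = (-1279 - 216*((-12 + 0**2 + 4*0) + 5))*(-334) = (-1279 - 216*((-12 + 0 + 0) + 5))*(-334) = (-1279 - 216*(-12 + 5))*(-334) = (-1279 - 216*(-7))*(-334) = (-1279 + 1512)*(-334) = 233*(-334) = -77822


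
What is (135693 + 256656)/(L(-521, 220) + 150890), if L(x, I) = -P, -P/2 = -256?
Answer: 130783/50126 ≈ 2.6091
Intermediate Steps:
P = 512 (P = -2*(-256) = 512)
L(x, I) = -512 (L(x, I) = -1*512 = -512)
(135693 + 256656)/(L(-521, 220) + 150890) = (135693 + 256656)/(-512 + 150890) = 392349/150378 = 392349*(1/150378) = 130783/50126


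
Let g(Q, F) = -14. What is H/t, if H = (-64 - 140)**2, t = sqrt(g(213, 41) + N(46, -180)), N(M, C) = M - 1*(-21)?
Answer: 41616*sqrt(53)/53 ≈ 5716.4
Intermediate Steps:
N(M, C) = 21 + M (N(M, C) = M + 21 = 21 + M)
t = sqrt(53) (t = sqrt(-14 + (21 + 46)) = sqrt(-14 + 67) = sqrt(53) ≈ 7.2801)
H = 41616 (H = (-204)**2 = 41616)
H/t = 41616/(sqrt(53)) = 41616*(sqrt(53)/53) = 41616*sqrt(53)/53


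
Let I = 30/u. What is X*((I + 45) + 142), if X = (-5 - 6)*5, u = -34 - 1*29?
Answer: -215435/21 ≈ -10259.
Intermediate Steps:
u = -63 (u = -34 - 29 = -63)
X = -55 (X = -11*5 = -55)
I = -10/21 (I = 30/(-63) = 30*(-1/63) = -10/21 ≈ -0.47619)
X*((I + 45) + 142) = -55*((-10/21 + 45) + 142) = -55*(935/21 + 142) = -55*3917/21 = -215435/21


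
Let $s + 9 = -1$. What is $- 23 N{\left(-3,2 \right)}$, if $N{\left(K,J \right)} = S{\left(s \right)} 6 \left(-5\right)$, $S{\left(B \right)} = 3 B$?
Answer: $-20700$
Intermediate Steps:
$s = -10$ ($s = -9 - 1 = -10$)
$N{\left(K,J \right)} = 900$ ($N{\left(K,J \right)} = 3 \left(-10\right) 6 \left(-5\right) = \left(-30\right) 6 \left(-5\right) = \left(-180\right) \left(-5\right) = 900$)
$- 23 N{\left(-3,2 \right)} = \left(-23\right) 900 = -20700$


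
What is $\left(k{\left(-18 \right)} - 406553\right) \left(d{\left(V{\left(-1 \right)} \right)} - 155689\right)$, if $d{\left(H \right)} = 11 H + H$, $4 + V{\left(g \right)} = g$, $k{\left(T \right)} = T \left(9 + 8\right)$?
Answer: $63367882391$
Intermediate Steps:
$k{\left(T \right)} = 17 T$ ($k{\left(T \right)} = T 17 = 17 T$)
$V{\left(g \right)} = -4 + g$
$d{\left(H \right)} = 12 H$
$\left(k{\left(-18 \right)} - 406553\right) \left(d{\left(V{\left(-1 \right)} \right)} - 155689\right) = \left(17 \left(-18\right) - 406553\right) \left(12 \left(-4 - 1\right) - 155689\right) = \left(-306 - 406553\right) \left(12 \left(-5\right) - 155689\right) = - 406859 \left(-60 - 155689\right) = \left(-406859\right) \left(-155749\right) = 63367882391$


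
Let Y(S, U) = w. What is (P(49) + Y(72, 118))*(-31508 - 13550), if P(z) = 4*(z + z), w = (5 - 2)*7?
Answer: -18608954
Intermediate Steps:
w = 21 (w = 3*7 = 21)
Y(S, U) = 21
P(z) = 8*z (P(z) = 4*(2*z) = 8*z)
(P(49) + Y(72, 118))*(-31508 - 13550) = (8*49 + 21)*(-31508 - 13550) = (392 + 21)*(-45058) = 413*(-45058) = -18608954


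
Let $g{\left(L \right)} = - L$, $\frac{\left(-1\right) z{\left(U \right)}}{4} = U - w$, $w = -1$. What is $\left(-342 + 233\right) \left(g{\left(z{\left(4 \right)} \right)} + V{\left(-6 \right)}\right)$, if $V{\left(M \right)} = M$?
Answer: $-1526$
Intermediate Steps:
$z{\left(U \right)} = -4 - 4 U$ ($z{\left(U \right)} = - 4 \left(U - -1\right) = - 4 \left(U + 1\right) = - 4 \left(1 + U\right) = -4 - 4 U$)
$\left(-342 + 233\right) \left(g{\left(z{\left(4 \right)} \right)} + V{\left(-6 \right)}\right) = \left(-342 + 233\right) \left(- (-4 - 16) - 6\right) = - 109 \left(- (-4 - 16) - 6\right) = - 109 \left(\left(-1\right) \left(-20\right) - 6\right) = - 109 \left(20 - 6\right) = \left(-109\right) 14 = -1526$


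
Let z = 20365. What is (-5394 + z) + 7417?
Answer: 22388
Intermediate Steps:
(-5394 + z) + 7417 = (-5394 + 20365) + 7417 = 14971 + 7417 = 22388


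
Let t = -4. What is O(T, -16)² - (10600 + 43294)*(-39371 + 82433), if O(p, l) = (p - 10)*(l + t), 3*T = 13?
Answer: -20886935252/9 ≈ -2.3208e+9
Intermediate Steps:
T = 13/3 (T = (⅓)*13 = 13/3 ≈ 4.3333)
O(p, l) = (-10 + p)*(-4 + l) (O(p, l) = (p - 10)*(l - 4) = (-10 + p)*(-4 + l))
O(T, -16)² - (10600 + 43294)*(-39371 + 82433) = (40 - 10*(-16) - 4*13/3 - 16*13/3)² - (10600 + 43294)*(-39371 + 82433) = (40 + 160 - 52/3 - 208/3)² - 53894*43062 = (340/3)² - 1*2320783428 = 115600/9 - 2320783428 = -20886935252/9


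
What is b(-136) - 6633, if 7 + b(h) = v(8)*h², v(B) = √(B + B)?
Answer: 67344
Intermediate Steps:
v(B) = √2*√B (v(B) = √(2*B) = √2*√B)
b(h) = -7 + 4*h² (b(h) = -7 + (√2*√8)*h² = -7 + (√2*(2*√2))*h² = -7 + 4*h²)
b(-136) - 6633 = (-7 + 4*(-136)²) - 6633 = (-7 + 4*18496) - 6633 = (-7 + 73984) - 6633 = 73977 - 6633 = 67344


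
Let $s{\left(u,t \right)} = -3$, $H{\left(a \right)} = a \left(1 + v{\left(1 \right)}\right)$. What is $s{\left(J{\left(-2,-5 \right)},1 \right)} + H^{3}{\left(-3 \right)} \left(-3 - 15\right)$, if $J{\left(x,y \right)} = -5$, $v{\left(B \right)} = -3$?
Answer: $-3891$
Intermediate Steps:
$H{\left(a \right)} = - 2 a$ ($H{\left(a \right)} = a \left(1 - 3\right) = a \left(-2\right) = - 2 a$)
$s{\left(J{\left(-2,-5 \right)},1 \right)} + H^{3}{\left(-3 \right)} \left(-3 - 15\right) = -3 + \left(\left(-2\right) \left(-3\right)\right)^{3} \left(-3 - 15\right) = -3 + 6^{3} \left(-3 - 15\right) = -3 + 216 \left(-18\right) = -3 - 3888 = -3891$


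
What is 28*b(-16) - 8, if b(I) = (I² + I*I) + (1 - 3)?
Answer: 14272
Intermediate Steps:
b(I) = -2 + 2*I² (b(I) = (I² + I²) - 2 = 2*I² - 2 = -2 + 2*I²)
28*b(-16) - 8 = 28*(-2 + 2*(-16)²) - 8 = 28*(-2 + 2*256) - 8 = 28*(-2 + 512) - 8 = 28*510 - 8 = 14280 - 8 = 14272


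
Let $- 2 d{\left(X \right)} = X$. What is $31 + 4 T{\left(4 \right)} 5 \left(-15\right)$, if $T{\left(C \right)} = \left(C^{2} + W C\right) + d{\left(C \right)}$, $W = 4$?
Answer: $-8969$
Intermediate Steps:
$d{\left(X \right)} = - \frac{X}{2}$
$T{\left(C \right)} = C^{2} + \frac{7 C}{2}$ ($T{\left(C \right)} = \left(C^{2} + 4 C\right) - \frac{C}{2} = C^{2} + \frac{7 C}{2}$)
$31 + 4 T{\left(4 \right)} 5 \left(-15\right) = 31 + 4 \cdot \frac{1}{2} \cdot 4 \left(7 + 2 \cdot 4\right) 5 \left(-15\right) = 31 + 4 \cdot \frac{1}{2} \cdot 4 \left(7 + 8\right) 5 \left(-15\right) = 31 + 4 \cdot \frac{1}{2} \cdot 4 \cdot 15 \cdot 5 \left(-15\right) = 31 + 4 \cdot 30 \cdot 5 \left(-15\right) = 31 + 120 \cdot 5 \left(-15\right) = 31 + 600 \left(-15\right) = 31 - 9000 = -8969$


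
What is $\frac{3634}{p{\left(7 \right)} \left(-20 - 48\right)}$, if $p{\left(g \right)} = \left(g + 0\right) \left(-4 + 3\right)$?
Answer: $\frac{1817}{238} \approx 7.6345$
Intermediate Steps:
$p{\left(g \right)} = - g$ ($p{\left(g \right)} = g \left(-1\right) = - g$)
$\frac{3634}{p{\left(7 \right)} \left(-20 - 48\right)} = \frac{3634}{\left(-1\right) 7 \left(-20 - 48\right)} = \frac{3634}{\left(-7\right) \left(-68\right)} = \frac{3634}{476} = 3634 \cdot \frac{1}{476} = \frac{1817}{238}$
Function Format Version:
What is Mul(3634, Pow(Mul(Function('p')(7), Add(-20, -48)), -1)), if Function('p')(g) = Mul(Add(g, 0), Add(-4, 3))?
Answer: Rational(1817, 238) ≈ 7.6345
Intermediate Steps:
Function('p')(g) = Mul(-1, g) (Function('p')(g) = Mul(g, -1) = Mul(-1, g))
Mul(3634, Pow(Mul(Function('p')(7), Add(-20, -48)), -1)) = Mul(3634, Pow(Mul(Mul(-1, 7), Add(-20, -48)), -1)) = Mul(3634, Pow(Mul(-7, -68), -1)) = Mul(3634, Pow(476, -1)) = Mul(3634, Rational(1, 476)) = Rational(1817, 238)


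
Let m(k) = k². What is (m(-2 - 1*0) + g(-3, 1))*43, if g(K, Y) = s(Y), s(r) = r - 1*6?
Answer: -43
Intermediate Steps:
s(r) = -6 + r (s(r) = r - 6 = -6 + r)
g(K, Y) = -6 + Y
(m(-2 - 1*0) + g(-3, 1))*43 = ((-2 - 1*0)² + (-6 + 1))*43 = ((-2 + 0)² - 5)*43 = ((-2)² - 5)*43 = (4 - 5)*43 = -1*43 = -43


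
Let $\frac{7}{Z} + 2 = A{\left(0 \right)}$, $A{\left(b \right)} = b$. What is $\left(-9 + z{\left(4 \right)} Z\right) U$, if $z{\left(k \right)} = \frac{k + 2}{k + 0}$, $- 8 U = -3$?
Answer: $- \frac{171}{32} \approx -5.3438$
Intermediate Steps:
$U = \frac{3}{8}$ ($U = \left(- \frac{1}{8}\right) \left(-3\right) = \frac{3}{8} \approx 0.375$)
$Z = - \frac{7}{2}$ ($Z = \frac{7}{-2 + 0} = \frac{7}{-2} = 7 \left(- \frac{1}{2}\right) = - \frac{7}{2} \approx -3.5$)
$z{\left(k \right)} = \frac{2 + k}{k}$
$\left(-9 + z{\left(4 \right)} Z\right) U = \left(-9 + \frac{2 + 4}{4} \left(- \frac{7}{2}\right)\right) \frac{3}{8} = \left(-9 + \frac{1}{4} \cdot 6 \left(- \frac{7}{2}\right)\right) \frac{3}{8} = \left(-9 + \frac{3}{2} \left(- \frac{7}{2}\right)\right) \frac{3}{8} = \left(-9 - \frac{21}{4}\right) \frac{3}{8} = \left(- \frac{57}{4}\right) \frac{3}{8} = - \frac{171}{32}$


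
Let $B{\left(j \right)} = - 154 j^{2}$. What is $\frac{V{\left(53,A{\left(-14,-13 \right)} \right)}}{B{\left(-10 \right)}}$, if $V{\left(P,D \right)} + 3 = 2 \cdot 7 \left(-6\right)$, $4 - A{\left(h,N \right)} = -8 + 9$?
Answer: $\frac{87}{15400} \approx 0.0056494$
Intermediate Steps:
$A{\left(h,N \right)} = 3$ ($A{\left(h,N \right)} = 4 - \left(-8 + 9\right) = 4 - 1 = 3$)
$V{\left(P,D \right)} = -87$ ($V{\left(P,D \right)} = -3 + 2 \cdot 7 \left(-6\right) = -3 + 14 \left(-6\right) = -3 - 84 = -87$)
$\frac{V{\left(53,A{\left(-14,-13 \right)} \right)}}{B{\left(-10 \right)}} = - \frac{87}{\left(-154\right) \left(-10\right)^{2}} = - \frac{87}{\left(-154\right) 100} = - \frac{87}{-15400} = \left(-87\right) \left(- \frac{1}{15400}\right) = \frac{87}{15400}$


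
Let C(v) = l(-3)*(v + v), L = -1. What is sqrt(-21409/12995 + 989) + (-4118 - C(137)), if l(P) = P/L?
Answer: -4940 + sqrt(166734244770)/12995 ≈ -4908.6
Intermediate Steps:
l(P) = -P (l(P) = P/(-1) = P*(-1) = -P)
C(v) = 6*v (C(v) = (-1*(-3))*(v + v) = 3*(2*v) = 6*v)
sqrt(-21409/12995 + 989) + (-4118 - C(137)) = sqrt(-21409/12995 + 989) + (-4118 - 6*137) = sqrt(-21409*1/12995 + 989) + (-4118 - 1*822) = sqrt(-21409/12995 + 989) + (-4118 - 822) = sqrt(12830646/12995) - 4940 = sqrt(166734244770)/12995 - 4940 = -4940 + sqrt(166734244770)/12995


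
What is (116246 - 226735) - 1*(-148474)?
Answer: 37985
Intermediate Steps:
(116246 - 226735) - 1*(-148474) = -110489 + 148474 = 37985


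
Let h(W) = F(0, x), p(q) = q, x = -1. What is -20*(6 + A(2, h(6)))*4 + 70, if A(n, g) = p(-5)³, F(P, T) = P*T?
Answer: 9590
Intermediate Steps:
h(W) = 0 (h(W) = 0*(-1) = 0)
A(n, g) = -125 (A(n, g) = (-5)³ = -125)
-20*(6 + A(2, h(6)))*4 + 70 = -20*(6 - 125)*4 + 70 = -(-2380)*4 + 70 = -20*(-476) + 70 = 9520 + 70 = 9590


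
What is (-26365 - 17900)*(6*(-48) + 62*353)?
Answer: -956035470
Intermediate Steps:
(-26365 - 17900)*(6*(-48) + 62*353) = -44265*(-288 + 21886) = -44265*21598 = -956035470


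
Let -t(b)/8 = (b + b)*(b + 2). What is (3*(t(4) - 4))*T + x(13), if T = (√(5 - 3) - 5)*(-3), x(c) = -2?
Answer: -17462 + 3492*√2 ≈ -12524.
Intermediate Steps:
t(b) = -16*b*(2 + b) (t(b) = -8*(b + b)*(b + 2) = -8*2*b*(2 + b) = -16*b*(2 + b))
T = 15 - 3*√2 (T = (√2 - 5)*(-3) = (-5 + √2)*(-3) = 15 - 3*√2 ≈ 10.757)
(3*(t(4) - 4))*T + x(13) = (3*(-16*4*(2 + 4) - 4))*(15 - 3*√2) - 2 = (3*(-16*4*6 - 4))*(15 - 3*√2) - 2 = (3*(-384 - 4))*(15 - 3*√2) - 2 = (3*(-388))*(15 - 3*√2) - 2 = -1164*(15 - 3*√2) - 2 = (-17460 + 3492*√2) - 2 = -17462 + 3492*√2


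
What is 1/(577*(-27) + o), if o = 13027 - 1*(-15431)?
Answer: 1/12879 ≈ 7.7646e-5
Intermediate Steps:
o = 28458 (o = 13027 + 15431 = 28458)
1/(577*(-27) + o) = 1/(577*(-27) + 28458) = 1/(-15579 + 28458) = 1/12879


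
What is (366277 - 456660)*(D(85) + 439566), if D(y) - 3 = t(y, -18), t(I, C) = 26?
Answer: -39731914885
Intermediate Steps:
D(y) = 29 (D(y) = 3 + 26 = 29)
(366277 - 456660)*(D(85) + 439566) = (366277 - 456660)*(29 + 439566) = -90383*439595 = -39731914885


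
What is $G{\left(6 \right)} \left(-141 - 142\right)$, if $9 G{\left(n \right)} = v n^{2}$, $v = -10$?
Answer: $11320$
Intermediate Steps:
$G{\left(n \right)} = - \frac{10 n^{2}}{9}$ ($G{\left(n \right)} = \frac{\left(-10\right) n^{2}}{9} = - \frac{10 n^{2}}{9}$)
$G{\left(6 \right)} \left(-141 - 142\right) = - \frac{10 \cdot 6^{2}}{9} \left(-141 - 142\right) = \left(- \frac{10}{9}\right) 36 \left(-283\right) = \left(-40\right) \left(-283\right) = 11320$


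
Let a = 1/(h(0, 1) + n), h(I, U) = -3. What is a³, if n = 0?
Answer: -1/27 ≈ -0.037037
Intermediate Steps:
a = -⅓ (a = 1/(-3 + 0) = 1/(-3) = -⅓ ≈ -0.33333)
a³ = (-⅓)³ = -1/27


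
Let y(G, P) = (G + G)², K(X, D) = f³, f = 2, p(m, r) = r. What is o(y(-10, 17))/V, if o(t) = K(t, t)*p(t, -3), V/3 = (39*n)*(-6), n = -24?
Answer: -1/702 ≈ -0.0014245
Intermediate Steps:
V = 16848 (V = 3*((39*(-24))*(-6)) = 3*(-936*(-6)) = 3*5616 = 16848)
K(X, D) = 8 (K(X, D) = 2³ = 8)
y(G, P) = 4*G² (y(G, P) = (2*G)² = 4*G²)
o(t) = -24 (o(t) = 8*(-3) = -24)
o(y(-10, 17))/V = -24/16848 = -24*1/16848 = -1/702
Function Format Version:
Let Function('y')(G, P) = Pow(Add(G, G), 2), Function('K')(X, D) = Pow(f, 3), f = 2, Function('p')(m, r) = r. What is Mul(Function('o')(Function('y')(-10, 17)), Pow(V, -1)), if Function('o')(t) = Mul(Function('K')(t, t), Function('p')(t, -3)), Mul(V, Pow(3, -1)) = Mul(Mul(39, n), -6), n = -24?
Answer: Rational(-1, 702) ≈ -0.0014245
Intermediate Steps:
V = 16848 (V = Mul(3, Mul(Mul(39, -24), -6)) = Mul(3, Mul(-936, -6)) = Mul(3, 5616) = 16848)
Function('K')(X, D) = 8 (Function('K')(X, D) = Pow(2, 3) = 8)
Function('y')(G, P) = Mul(4, Pow(G, 2)) (Function('y')(G, P) = Pow(Mul(2, G), 2) = Mul(4, Pow(G, 2)))
Function('o')(t) = -24 (Function('o')(t) = Mul(8, -3) = -24)
Mul(Function('o')(Function('y')(-10, 17)), Pow(V, -1)) = Mul(-24, Pow(16848, -1)) = Mul(-24, Rational(1, 16848)) = Rational(-1, 702)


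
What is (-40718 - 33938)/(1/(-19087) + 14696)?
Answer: -1424959072/280502551 ≈ -5.0800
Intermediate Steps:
(-40718 - 33938)/(1/(-19087) + 14696) = -74656/(-1/19087 + 14696) = -74656/280502551/19087 = -74656*19087/280502551 = -1424959072/280502551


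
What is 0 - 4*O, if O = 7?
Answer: -28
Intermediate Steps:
0 - 4*O = 0 - 4*7 = 0 - 28 = -28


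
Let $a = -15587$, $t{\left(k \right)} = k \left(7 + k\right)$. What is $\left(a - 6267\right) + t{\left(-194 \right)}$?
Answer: $14424$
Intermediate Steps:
$\left(a - 6267\right) + t{\left(-194 \right)} = \left(-15587 - 6267\right) - 194 \left(7 - 194\right) = \left(-15587 - 6267\right) - -36278 = -21854 + 36278 = 14424$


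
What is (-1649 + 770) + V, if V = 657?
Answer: -222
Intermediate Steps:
(-1649 + 770) + V = (-1649 + 770) + 657 = -879 + 657 = -222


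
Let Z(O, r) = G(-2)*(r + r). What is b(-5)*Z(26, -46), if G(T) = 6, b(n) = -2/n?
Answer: -1104/5 ≈ -220.80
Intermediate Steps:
Z(O, r) = 12*r (Z(O, r) = 6*(r + r) = 6*(2*r) = 12*r)
b(-5)*Z(26, -46) = (-2/(-5))*(12*(-46)) = -2*(-⅕)*(-552) = (⅖)*(-552) = -1104/5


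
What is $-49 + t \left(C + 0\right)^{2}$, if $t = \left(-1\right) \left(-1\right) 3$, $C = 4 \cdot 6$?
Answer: $1679$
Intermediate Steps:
$C = 24$
$t = 3$ ($t = 1 \cdot 3 = 3$)
$-49 + t \left(C + 0\right)^{2} = -49 + 3 \left(24 + 0\right)^{2} = -49 + 3 \cdot 24^{2} = -49 + 3 \cdot 576 = -49 + 1728 = 1679$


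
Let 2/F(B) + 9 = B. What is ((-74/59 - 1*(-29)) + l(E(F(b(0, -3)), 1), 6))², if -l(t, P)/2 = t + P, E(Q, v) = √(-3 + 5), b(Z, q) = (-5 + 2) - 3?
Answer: 890889/3481 - 3716*√2/59 ≈ 166.86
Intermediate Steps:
b(Z, q) = -6 (b(Z, q) = -3 - 3 = -6)
F(B) = 2/(-9 + B)
E(Q, v) = √2
l(t, P) = -2*P - 2*t (l(t, P) = -2*(t + P) = -2*(P + t) = -2*P - 2*t)
((-74/59 - 1*(-29)) + l(E(F(b(0, -3)), 1), 6))² = ((-74/59 - 1*(-29)) + (-2*6 - 2*√2))² = ((-74*1/59 + 29) + (-12 - 2*√2))² = ((-74/59 + 29) + (-12 - 2*√2))² = (1637/59 + (-12 - 2*√2))² = (929/59 - 2*√2)²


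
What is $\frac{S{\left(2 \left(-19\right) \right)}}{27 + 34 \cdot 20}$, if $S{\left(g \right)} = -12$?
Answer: $- \frac{12}{707} \approx -0.016973$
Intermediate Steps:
$\frac{S{\left(2 \left(-19\right) \right)}}{27 + 34 \cdot 20} = - \frac{12}{27 + 34 \cdot 20} = - \frac{12}{27 + 680} = - \frac{12}{707}$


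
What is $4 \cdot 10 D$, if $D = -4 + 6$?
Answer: $80$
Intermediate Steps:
$D = 2$
$4 \cdot 10 D = 4 \cdot 10 \cdot 2 = 40 \cdot 2 = 80$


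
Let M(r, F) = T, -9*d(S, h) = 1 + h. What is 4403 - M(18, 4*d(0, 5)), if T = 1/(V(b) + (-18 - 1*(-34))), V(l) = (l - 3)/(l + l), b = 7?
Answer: 501935/114 ≈ 4402.9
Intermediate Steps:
d(S, h) = -⅑ - h/9 (d(S, h) = -(1 + h)/9 = -⅑ - h/9)
V(l) = (-3 + l)/(2*l) (V(l) = (-3 + l)/((2*l)) = (-3 + l)*(1/(2*l)) = (-3 + l)/(2*l))
T = 7/114 (T = 1/((½)*(-3 + 7)/7 + (-18 - 1*(-34))) = 1/((½)*(⅐)*4 + (-18 + 34)) = 1/(2/7 + 16) = 1/(114/7) = 7/114 ≈ 0.061404)
M(r, F) = 7/114
4403 - M(18, 4*d(0, 5)) = 4403 - 1*7/114 = 4403 - 7/114 = 501935/114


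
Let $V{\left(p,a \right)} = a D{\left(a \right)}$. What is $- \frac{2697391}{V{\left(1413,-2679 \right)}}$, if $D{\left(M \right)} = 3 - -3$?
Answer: $\frac{2697391}{16074} \approx 167.81$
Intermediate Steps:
$D{\left(M \right)} = 6$ ($D{\left(M \right)} = 3 + 3 = 6$)
$V{\left(p,a \right)} = 6 a$ ($V{\left(p,a \right)} = a 6 = 6 a$)
$- \frac{2697391}{V{\left(1413,-2679 \right)}} = - \frac{2697391}{6 \left(-2679\right)} = - \frac{2697391}{-16074} = \left(-2697391\right) \left(- \frac{1}{16074}\right) = \frac{2697391}{16074}$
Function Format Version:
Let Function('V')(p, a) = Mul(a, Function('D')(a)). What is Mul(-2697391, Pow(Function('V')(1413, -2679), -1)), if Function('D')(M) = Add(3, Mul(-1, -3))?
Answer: Rational(2697391, 16074) ≈ 167.81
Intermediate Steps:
Function('D')(M) = 6 (Function('D')(M) = Add(3, 3) = 6)
Function('V')(p, a) = Mul(6, a) (Function('V')(p, a) = Mul(a, 6) = Mul(6, a))
Mul(-2697391, Pow(Function('V')(1413, -2679), -1)) = Mul(-2697391, Pow(Mul(6, -2679), -1)) = Mul(-2697391, Pow(-16074, -1)) = Mul(-2697391, Rational(-1, 16074)) = Rational(2697391, 16074)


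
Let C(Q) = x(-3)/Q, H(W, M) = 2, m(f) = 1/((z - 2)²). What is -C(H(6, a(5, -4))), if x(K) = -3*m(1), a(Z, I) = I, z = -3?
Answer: 3/50 ≈ 0.060000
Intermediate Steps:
m(f) = 1/25 (m(f) = 1/((-3 - 2)²) = 1/((-5)²) = 1/25)
x(K) = -3/25 (x(K) = -3*1/25 = -3/25)
C(Q) = -3/(25*Q)
-C(H(6, a(5, -4))) = -(-3)/(25*2) = -1*(-3/50) = 3/50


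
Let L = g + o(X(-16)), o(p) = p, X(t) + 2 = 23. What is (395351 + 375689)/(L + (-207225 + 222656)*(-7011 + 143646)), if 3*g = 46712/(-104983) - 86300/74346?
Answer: 1128378408679260/3085559283809231917 ≈ 0.00036570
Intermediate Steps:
X(t) = 21 (X(t) = -2 + 23 = 21)
g = -6266441626/11707599177 (g = (46712/(-104983) - 86300/74346)/3 = (46712*(-1/104983) - 86300*1/74346)/3 = (-46712/104983 - 43150/37173)/3 = (⅓)*(-6266441626/3902533059) = -6266441626/11707599177 ≈ -0.53525)
L = 239593141091/11707599177 (L = -6266441626/11707599177 + 21 = 239593141091/11707599177 ≈ 20.465)
(395351 + 375689)/(L + (-207225 + 222656)*(-7011 + 143646)) = (395351 + 375689)/(239593141091/11707599177 + (-207225 + 222656)*(-7011 + 143646)) = 771040/(239593141091/11707599177 + 15431*136635) = 771040/(239593141091/11707599177 + 2108414685) = 771040/(24684474270473855336/11707599177) = 771040*(11707599177/24684474270473855336) = 1128378408679260/3085559283809231917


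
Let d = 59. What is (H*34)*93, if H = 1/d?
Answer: 3162/59 ≈ 53.593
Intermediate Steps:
H = 1/59 ≈ 0.016949
(H*34)*93 = ((1/59)*34)*93 = (34/59)*93 = 3162/59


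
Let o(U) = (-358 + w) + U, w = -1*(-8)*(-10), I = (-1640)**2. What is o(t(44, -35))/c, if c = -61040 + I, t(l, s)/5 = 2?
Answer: -107/657140 ≈ -0.00016283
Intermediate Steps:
I = 2689600
t(l, s) = 10 (t(l, s) = 5*2 = 10)
w = -80 (w = 8*(-10) = -80)
c = 2628560 (c = -61040 + 2689600 = 2628560)
o(U) = -438 + U (o(U) = (-358 - 80) + U = -438 + U)
o(t(44, -35))/c = (-438 + 10)/2628560 = -428*1/2628560 = -107/657140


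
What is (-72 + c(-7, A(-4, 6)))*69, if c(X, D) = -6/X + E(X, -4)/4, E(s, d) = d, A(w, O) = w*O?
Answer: -34845/7 ≈ -4977.9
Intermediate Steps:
A(w, O) = O*w
c(X, D) = -1 - 6/X (c(X, D) = -6/X - 4/4 = -6/X - 4*¼ = -6/X - 1 = -1 - 6/X)
(-72 + c(-7, A(-4, 6)))*69 = (-72 + (-6 - 1*(-7))/(-7))*69 = (-72 - (-6 + 7)/7)*69 = (-72 - ⅐*1)*69 = (-72 - ⅐)*69 = -505/7*69 = -34845/7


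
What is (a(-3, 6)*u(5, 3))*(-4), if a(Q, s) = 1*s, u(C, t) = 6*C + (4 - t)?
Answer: -744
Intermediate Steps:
u(C, t) = 4 - t + 6*C
a(Q, s) = s
(a(-3, 6)*u(5, 3))*(-4) = (6*(4 - 1*3 + 6*5))*(-4) = (6*(4 - 3 + 30))*(-4) = (6*31)*(-4) = 186*(-4) = -744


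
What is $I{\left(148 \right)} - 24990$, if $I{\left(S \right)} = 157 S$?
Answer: $-1754$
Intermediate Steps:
$I{\left(148 \right)} - 24990 = 157 \cdot 148 - 24990 = 23236 - 24990 = -1754$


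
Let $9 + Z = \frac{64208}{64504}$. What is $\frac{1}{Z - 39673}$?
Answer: $- \frac{8063}{319947940} \approx -2.5201 \cdot 10^{-5}$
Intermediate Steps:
$Z = - \frac{64541}{8063}$ ($Z = -9 + \frac{64208}{64504} = -9 + 64208 \cdot \frac{1}{64504} = -9 + \frac{8026}{8063} = - \frac{64541}{8063} \approx -8.0046$)
$\frac{1}{Z - 39673} = \frac{1}{- \frac{64541}{8063} - 39673} = \frac{1}{- \frac{319947940}{8063}} = - \frac{8063}{319947940}$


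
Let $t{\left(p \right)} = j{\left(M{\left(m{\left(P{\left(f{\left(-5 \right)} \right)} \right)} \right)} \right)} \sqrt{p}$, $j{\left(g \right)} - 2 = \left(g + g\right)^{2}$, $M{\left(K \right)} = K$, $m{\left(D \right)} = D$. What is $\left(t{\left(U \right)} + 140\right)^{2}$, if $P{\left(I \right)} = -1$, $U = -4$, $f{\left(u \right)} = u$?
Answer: $19456 + 3360 i \approx 19456.0 + 3360.0 i$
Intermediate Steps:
$j{\left(g \right)} = 2 + 4 g^{2}$ ($j{\left(g \right)} = 2 + \left(g + g\right)^{2} = 2 + \left(2 g\right)^{2} = 2 + 4 g^{2}$)
$t{\left(p \right)} = 6 \sqrt{p}$ ($t{\left(p \right)} = \left(2 + 4 \left(-1\right)^{2}\right) \sqrt{p} = \left(2 + 4 \cdot 1\right) \sqrt{p} = \left(2 + 4\right) \sqrt{p} = 6 \sqrt{p}$)
$\left(t{\left(U \right)} + 140\right)^{2} = \left(6 \sqrt{-4} + 140\right)^{2} = \left(6 \cdot 2 i + 140\right)^{2} = \left(12 i + 140\right)^{2} = \left(140 + 12 i\right)^{2}$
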